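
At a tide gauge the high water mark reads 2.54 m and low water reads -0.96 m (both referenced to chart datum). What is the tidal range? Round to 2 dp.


Tidal range = High water - Low water
Tidal range = 2.54 - (-0.96)
Tidal range = 3.50 m

3.50


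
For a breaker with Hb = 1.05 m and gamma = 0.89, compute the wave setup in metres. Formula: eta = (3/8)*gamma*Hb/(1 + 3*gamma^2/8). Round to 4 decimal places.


eta = (3/8) * gamma * Hb / (1 + 3*gamma^2/8)
Numerator = (3/8) * 0.89 * 1.05 = 0.350438
Denominator = 1 + 3*0.89^2/8 = 1 + 0.297038 = 1.297038
eta = 0.350438 / 1.297038
eta = 0.2702 m

0.2702


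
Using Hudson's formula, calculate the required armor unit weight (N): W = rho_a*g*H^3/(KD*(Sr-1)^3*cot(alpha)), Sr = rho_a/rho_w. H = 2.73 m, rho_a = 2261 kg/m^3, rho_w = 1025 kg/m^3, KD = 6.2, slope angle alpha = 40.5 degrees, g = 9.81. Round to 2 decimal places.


Sr = rho_a / rho_w = 2261 / 1025 = 2.205854
(Sr - 1) = 1.205854
(Sr - 1)^3 = 1.753411
cot(40.5) = 1 / tan(40.5) = 1 / 0.854081 = 1.170850
Numerator = 2261 * 9.81 * 2.73^3 = 451291.8711
Denominator = 6.2 * 1.753411 * 1.170850 = 12.728482
W = 451291.8711 / 12.728482
W = 35455.28 N

35455.28


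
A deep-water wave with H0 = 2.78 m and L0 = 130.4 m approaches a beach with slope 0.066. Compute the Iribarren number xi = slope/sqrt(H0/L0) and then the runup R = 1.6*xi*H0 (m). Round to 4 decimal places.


xi = slope / sqrt(H0/L0)
H0/L0 = 2.78/130.4 = 0.021319
sqrt(0.021319) = 0.146010
xi = 0.066 / 0.146010 = 0.452023
R = 1.6 * xi * H0 = 1.6 * 0.452023 * 2.78
R = 2.0106 m

2.0106


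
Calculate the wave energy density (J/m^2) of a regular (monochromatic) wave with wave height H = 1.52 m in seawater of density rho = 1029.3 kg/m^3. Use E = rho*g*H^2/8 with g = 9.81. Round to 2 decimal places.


E = (1/8) * rho * g * H^2
E = (1/8) * 1029.3 * 9.81 * 1.52^2
E = 0.125 * 1029.3 * 9.81 * 2.3104
E = 2916.14 J/m^2

2916.14


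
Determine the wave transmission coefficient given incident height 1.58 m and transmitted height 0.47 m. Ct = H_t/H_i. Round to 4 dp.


Ct = H_t / H_i
Ct = 0.47 / 1.58
Ct = 0.2975

0.2975


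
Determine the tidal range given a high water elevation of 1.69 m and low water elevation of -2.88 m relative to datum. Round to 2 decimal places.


Tidal range = High water - Low water
Tidal range = 1.69 - (-2.88)
Tidal range = 4.57 m

4.57


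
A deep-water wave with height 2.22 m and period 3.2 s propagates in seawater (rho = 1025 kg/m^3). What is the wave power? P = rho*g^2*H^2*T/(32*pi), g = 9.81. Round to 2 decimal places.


P = rho * g^2 * H^2 * T / (32 * pi)
P = 1025 * 9.81^2 * 2.22^2 * 3.2 / (32 * pi)
P = 1025 * 96.2361 * 4.9284 * 3.2 / 100.53096
P = 15474.55 W/m

15474.55


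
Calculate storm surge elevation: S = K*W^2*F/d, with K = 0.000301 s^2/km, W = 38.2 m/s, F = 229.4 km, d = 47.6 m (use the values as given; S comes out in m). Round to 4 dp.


S = K * W^2 * F / d
W^2 = 38.2^2 = 1459.24
S = 0.000301 * 1459.24 * 229.4 / 47.6
Numerator = 0.000301 * 1459.24 * 229.4 = 100.759646
S = 100.759646 / 47.6 = 2.1168 m

2.1168


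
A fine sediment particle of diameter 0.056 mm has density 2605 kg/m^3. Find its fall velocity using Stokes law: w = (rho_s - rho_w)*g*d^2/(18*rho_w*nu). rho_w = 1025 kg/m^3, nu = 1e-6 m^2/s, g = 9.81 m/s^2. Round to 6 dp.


w = (rho_s - rho_w) * g * d^2 / (18 * rho_w * nu)
d = 0.056 mm = 0.000056 m
rho_s - rho_w = 2605 - 1025 = 1580
Numerator = 1580 * 9.81 * (0.000056)^2 = 0.000048607373
Denominator = 18 * 1025 * 1e-6 = 0.018450
w = 0.002635 m/s

0.002635


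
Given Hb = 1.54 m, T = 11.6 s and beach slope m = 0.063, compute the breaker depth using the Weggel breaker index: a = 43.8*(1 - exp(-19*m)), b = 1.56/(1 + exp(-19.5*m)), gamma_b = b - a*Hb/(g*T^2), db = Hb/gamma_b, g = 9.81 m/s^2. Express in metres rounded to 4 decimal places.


a = 43.8 * (1 - exp(-19 * m))
exp(-19 * 0.063) = exp(-1.1970) = 0.302099
a = 43.8 * (1 - 0.302099) = 30.568057
b = 1.56 / (1 + exp(-19.5 * m))
exp(-19.5 * 0.063) = exp(-1.2285) = 0.292731
b = 1.56 / (1 + 0.292731) = 1.206747
Hb / (g * T^2) = 1.54 / (9.81 * 11.6^2) = 1.54 / 1320.0336 = 0.00116664
gamma_b = b - a * Hb/(g*T^2) = 1.206747 - 30.568057 * 0.00116664 = 1.171085
db = Hb / gamma_b = 1.54 / 1.171085
db = 1.3150 m

1.3150


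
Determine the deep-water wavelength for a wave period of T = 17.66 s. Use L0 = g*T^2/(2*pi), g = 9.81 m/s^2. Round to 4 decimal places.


L0 = g * T^2 / (2 * pi)
L0 = 9.81 * 17.66^2 / (2 * pi)
L0 = 9.81 * 311.8756 / 6.28319
L0 = 3059.4996 / 6.28319
L0 = 486.9345 m

486.9345


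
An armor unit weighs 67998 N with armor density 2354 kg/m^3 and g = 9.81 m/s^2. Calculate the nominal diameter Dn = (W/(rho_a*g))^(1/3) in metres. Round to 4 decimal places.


V = W / (rho_a * g)
V = 67998 / (2354 * 9.81)
V = 67998 / 23092.74
V = 2.944562 m^3
Dn = V^(1/3) = 2.944562^(1/3)
Dn = 1.4333 m

1.4333


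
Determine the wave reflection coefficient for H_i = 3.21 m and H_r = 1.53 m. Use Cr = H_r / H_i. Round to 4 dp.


Cr = H_r / H_i
Cr = 1.53 / 3.21
Cr = 0.4766

0.4766


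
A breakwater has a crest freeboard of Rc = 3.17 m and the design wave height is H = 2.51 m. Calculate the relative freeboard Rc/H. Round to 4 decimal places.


Relative freeboard = Rc / H
= 3.17 / 2.51
= 1.2629

1.2629


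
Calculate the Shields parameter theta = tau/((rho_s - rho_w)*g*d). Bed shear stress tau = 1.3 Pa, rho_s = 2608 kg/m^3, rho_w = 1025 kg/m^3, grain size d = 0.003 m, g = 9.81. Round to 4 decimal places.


theta = tau / ((rho_s - rho_w) * g * d)
rho_s - rho_w = 2608 - 1025 = 1583
Denominator = 1583 * 9.81 * 0.003 = 46.587690
theta = 1.3 / 46.587690
theta = 0.0279

0.0279


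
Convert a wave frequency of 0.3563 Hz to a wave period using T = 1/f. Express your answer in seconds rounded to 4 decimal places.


T = 1 / f
T = 1 / 0.3563
T = 2.8066 s

2.8066


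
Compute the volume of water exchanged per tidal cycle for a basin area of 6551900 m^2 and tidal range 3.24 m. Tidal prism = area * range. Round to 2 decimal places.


Tidal prism = Area * Tidal range
P = 6551900 * 3.24
P = 21228156.00 m^3

21228156.00


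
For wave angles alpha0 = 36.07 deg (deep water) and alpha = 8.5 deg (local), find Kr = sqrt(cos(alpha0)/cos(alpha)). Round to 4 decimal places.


Kr = sqrt(cos(alpha0) / cos(alpha))
cos(36.07) = 0.808298
cos(8.5) = 0.989016
Kr = sqrt(0.808298 / 0.989016)
Kr = sqrt(0.817275)
Kr = 0.9040

0.9040


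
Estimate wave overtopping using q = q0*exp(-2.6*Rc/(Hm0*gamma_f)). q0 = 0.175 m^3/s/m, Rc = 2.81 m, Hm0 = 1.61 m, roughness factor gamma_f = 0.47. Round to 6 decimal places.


q = q0 * exp(-2.6 * Rc / (Hm0 * gamma_f))
Exponent = -2.6 * 2.81 / (1.61 * 0.47)
= -2.6 * 2.81 / 0.7567
= -9.655081
exp(-9.655081) = 0.000064
q = 0.175 * 0.000064
q = 0.000011 m^3/s/m

0.000011


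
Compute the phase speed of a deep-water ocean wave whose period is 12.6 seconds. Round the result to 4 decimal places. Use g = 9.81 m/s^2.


We use the deep-water celerity formula:
C = g * T / (2 * pi)
C = 9.81 * 12.6 / (2 * 3.14159...)
C = 123.606000 / 6.283185
C = 19.6725 m/s

19.6725


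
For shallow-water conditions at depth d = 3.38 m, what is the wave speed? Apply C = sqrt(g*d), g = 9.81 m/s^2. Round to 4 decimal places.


Using the shallow-water approximation:
C = sqrt(g * d) = sqrt(9.81 * 3.38)
C = sqrt(33.1578)
C = 5.7583 m/s

5.7583


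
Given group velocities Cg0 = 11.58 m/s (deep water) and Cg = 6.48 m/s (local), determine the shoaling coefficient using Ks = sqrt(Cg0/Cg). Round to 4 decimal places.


Ks = sqrt(Cg0 / Cg)
Ks = sqrt(11.58 / 6.48)
Ks = sqrt(1.7870)
Ks = 1.3368

1.3368


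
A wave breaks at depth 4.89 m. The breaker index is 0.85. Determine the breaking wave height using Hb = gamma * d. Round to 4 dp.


Hb = gamma * d
Hb = 0.85 * 4.89
Hb = 4.1565 m

4.1565


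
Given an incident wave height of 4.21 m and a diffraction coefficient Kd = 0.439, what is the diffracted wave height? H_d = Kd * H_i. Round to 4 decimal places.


H_d = Kd * H_i
H_d = 0.439 * 4.21
H_d = 1.8482 m

1.8482


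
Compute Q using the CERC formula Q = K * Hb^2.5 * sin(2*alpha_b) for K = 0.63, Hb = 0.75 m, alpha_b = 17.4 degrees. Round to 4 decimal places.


Q = K * Hb^2.5 * sin(2 * alpha_b)
Hb^2.5 = 0.75^2.5 = 0.487139
sin(2 * 17.4) = sin(34.8) = 0.570714
Q = 0.63 * 0.487139 * 0.570714
Q = 0.1752 m^3/s

0.1752


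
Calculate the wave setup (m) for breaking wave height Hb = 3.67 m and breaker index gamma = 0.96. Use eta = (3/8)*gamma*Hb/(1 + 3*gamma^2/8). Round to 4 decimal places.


eta = (3/8) * gamma * Hb / (1 + 3*gamma^2/8)
Numerator = (3/8) * 0.96 * 3.67 = 1.321200
Denominator = 1 + 3*0.96^2/8 = 1 + 0.345600 = 1.345600
eta = 1.321200 / 1.345600
eta = 0.9819 m

0.9819


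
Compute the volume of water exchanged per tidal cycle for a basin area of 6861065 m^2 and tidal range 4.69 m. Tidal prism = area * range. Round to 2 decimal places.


Tidal prism = Area * Tidal range
P = 6861065 * 4.69
P = 32178394.85 m^3

32178394.85


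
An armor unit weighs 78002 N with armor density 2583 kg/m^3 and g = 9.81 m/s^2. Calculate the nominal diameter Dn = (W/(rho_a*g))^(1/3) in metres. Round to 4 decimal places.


V = W / (rho_a * g)
V = 78002 / (2583 * 9.81)
V = 78002 / 25339.23
V = 3.078310 m^3
Dn = V^(1/3) = 3.078310^(1/3)
Dn = 1.4547 m

1.4547


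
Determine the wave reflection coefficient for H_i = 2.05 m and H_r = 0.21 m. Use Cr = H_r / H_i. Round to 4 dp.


Cr = H_r / H_i
Cr = 0.21 / 2.05
Cr = 0.1024

0.1024


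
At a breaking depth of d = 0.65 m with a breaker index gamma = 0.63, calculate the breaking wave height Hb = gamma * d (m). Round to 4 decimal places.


Hb = gamma * d
Hb = 0.63 * 0.65
Hb = 0.4095 m

0.4095


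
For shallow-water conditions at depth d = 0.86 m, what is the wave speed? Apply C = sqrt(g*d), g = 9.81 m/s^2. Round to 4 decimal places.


Using the shallow-water approximation:
C = sqrt(g * d) = sqrt(9.81 * 0.86)
C = sqrt(8.4366)
C = 2.9046 m/s

2.9046


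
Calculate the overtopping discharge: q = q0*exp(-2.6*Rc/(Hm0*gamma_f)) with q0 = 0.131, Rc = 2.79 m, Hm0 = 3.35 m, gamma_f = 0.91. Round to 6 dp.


q = q0 * exp(-2.6 * Rc / (Hm0 * gamma_f))
Exponent = -2.6 * 2.79 / (3.35 * 0.91)
= -2.6 * 2.79 / 3.0485
= -2.379531
exp(-2.379531) = 0.092594
q = 0.131 * 0.092594
q = 0.012130 m^3/s/m

0.012130


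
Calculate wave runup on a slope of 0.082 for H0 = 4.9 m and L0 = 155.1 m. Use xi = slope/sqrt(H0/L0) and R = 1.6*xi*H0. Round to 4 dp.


xi = slope / sqrt(H0/L0)
H0/L0 = 4.9/155.1 = 0.031593
sqrt(0.031593) = 0.177743
xi = 0.082 / 0.177743 = 0.461341
R = 1.6 * xi * H0 = 1.6 * 0.461341 * 4.9
R = 3.6169 m

3.6169


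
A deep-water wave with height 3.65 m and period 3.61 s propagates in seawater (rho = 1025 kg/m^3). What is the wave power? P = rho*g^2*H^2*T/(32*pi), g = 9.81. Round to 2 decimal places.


P = rho * g^2 * H^2 * T / (32 * pi)
P = 1025 * 9.81^2 * 3.65^2 * 3.61 / (32 * pi)
P = 1025 * 96.2361 * 13.3225 * 3.61 / 100.53096
P = 47190.54 W/m

47190.54


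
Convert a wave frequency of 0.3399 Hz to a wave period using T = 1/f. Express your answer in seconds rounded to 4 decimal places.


T = 1 / f
T = 1 / 0.3399
T = 2.9420 s

2.9420


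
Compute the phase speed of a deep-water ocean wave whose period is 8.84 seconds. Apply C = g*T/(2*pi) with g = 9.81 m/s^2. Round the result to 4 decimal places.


We use the deep-water celerity formula:
C = g * T / (2 * pi)
C = 9.81 * 8.84 / (2 * 3.14159...)
C = 86.720400 / 6.283185
C = 13.8020 m/s

13.8020


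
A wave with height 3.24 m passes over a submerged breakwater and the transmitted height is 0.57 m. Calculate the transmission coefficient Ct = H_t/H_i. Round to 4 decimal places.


Ct = H_t / H_i
Ct = 0.57 / 3.24
Ct = 0.1759

0.1759


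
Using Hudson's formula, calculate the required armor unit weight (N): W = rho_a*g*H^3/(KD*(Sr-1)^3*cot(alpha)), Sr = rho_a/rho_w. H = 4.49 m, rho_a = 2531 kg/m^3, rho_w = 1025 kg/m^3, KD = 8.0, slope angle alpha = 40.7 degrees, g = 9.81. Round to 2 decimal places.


Sr = rho_a / rho_w = 2531 / 1025 = 2.469268
(Sr - 1) = 1.469268
(Sr - 1)^3 = 3.171782
cot(40.7) = 1 / tan(40.7) = 1 / 0.860136 = 1.162607
Numerator = 2531 * 9.81 * 4.49^3 = 2247502.4589
Denominator = 8.0 * 3.171782 * 1.162607 = 29.500293
W = 2247502.4589 / 29.500293
W = 76185.77 N

76185.77


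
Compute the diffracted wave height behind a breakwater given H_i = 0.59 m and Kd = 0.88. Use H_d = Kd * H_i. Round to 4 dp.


H_d = Kd * H_i
H_d = 0.88 * 0.59
H_d = 0.5192 m

0.5192


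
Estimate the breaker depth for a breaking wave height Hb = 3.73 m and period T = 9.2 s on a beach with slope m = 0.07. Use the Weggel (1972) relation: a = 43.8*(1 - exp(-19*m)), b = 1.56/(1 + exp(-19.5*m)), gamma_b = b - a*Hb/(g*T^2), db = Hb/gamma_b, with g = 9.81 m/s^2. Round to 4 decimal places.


a = 43.8 * (1 - exp(-19 * m))
exp(-19 * 0.07) = exp(-1.3300) = 0.264477
a = 43.8 * (1 - 0.264477) = 32.215896
b = 1.56 / (1 + exp(-19.5 * m))
exp(-19.5 * 0.07) = exp(-1.3650) = 0.255381
b = 1.56 / (1 + 0.255381) = 1.242651
Hb / (g * T^2) = 3.73 / (9.81 * 9.2^2) = 3.73 / 830.3184 = 0.00449225
gamma_b = b - a * Hb/(g*T^2) = 1.242651 - 32.215896 * 0.00449225 = 1.097929
db = Hb / gamma_b = 3.73 / 1.097929
db = 3.3973 m

3.3973


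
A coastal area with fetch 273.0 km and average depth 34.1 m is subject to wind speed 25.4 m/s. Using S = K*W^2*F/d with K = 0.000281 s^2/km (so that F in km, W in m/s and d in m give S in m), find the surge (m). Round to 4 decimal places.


S = K * W^2 * F / d
W^2 = 25.4^2 = 645.16
S = 0.000281 * 645.16 * 273.0 / 34.1
Numerator = 0.000281 * 645.16 * 273.0 = 49.492159
S = 49.492159 / 34.1 = 1.4514 m

1.4514


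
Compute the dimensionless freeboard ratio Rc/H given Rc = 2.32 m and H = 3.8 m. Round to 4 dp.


Relative freeboard = Rc / H
= 2.32 / 3.8
= 0.6105

0.6105


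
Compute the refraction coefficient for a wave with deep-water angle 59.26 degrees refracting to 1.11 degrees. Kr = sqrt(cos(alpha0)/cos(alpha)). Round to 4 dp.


Kr = sqrt(cos(alpha0) / cos(alpha))
cos(59.26) = 0.511143
cos(1.11) = 0.999812
Kr = sqrt(0.511143 / 0.999812)
Kr = sqrt(0.511239)
Kr = 0.7150

0.7150


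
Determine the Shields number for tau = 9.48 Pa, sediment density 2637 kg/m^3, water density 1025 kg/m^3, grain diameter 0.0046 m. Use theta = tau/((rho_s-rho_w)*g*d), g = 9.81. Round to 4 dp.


theta = tau / ((rho_s - rho_w) * g * d)
rho_s - rho_w = 2637 - 1025 = 1612
Denominator = 1612 * 9.81 * 0.0046 = 72.743112
theta = 9.48 / 72.743112
theta = 0.1303

0.1303


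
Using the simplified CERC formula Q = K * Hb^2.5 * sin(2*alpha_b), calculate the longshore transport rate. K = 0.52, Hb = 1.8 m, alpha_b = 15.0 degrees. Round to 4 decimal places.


Q = K * Hb^2.5 * sin(2 * alpha_b)
Hb^2.5 = 1.8^2.5 = 4.346916
sin(2 * 15.0) = sin(30.0) = 0.500000
Q = 0.52 * 4.346916 * 0.500000
Q = 1.1302 m^3/s

1.1302


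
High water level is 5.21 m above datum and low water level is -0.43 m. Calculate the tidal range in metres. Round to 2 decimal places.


Tidal range = High water - Low water
Tidal range = 5.21 - (-0.43)
Tidal range = 5.64 m

5.64


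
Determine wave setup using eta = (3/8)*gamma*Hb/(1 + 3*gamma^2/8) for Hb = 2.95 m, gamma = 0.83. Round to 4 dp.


eta = (3/8) * gamma * Hb / (1 + 3*gamma^2/8)
Numerator = (3/8) * 0.83 * 2.95 = 0.918187
Denominator = 1 + 3*0.83^2/8 = 1 + 0.258338 = 1.258338
eta = 0.918187 / 1.258338
eta = 0.7297 m

0.7297


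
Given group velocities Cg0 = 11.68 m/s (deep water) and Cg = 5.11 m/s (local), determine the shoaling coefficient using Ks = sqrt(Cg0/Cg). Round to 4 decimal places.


Ks = sqrt(Cg0 / Cg)
Ks = sqrt(11.68 / 5.11)
Ks = sqrt(2.2857)
Ks = 1.5119

1.5119


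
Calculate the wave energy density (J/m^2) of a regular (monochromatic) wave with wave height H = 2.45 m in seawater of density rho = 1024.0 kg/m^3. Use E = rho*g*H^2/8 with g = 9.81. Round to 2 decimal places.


E = (1/8) * rho * g * H^2
E = (1/8) * 1024.0 * 9.81 * 2.45^2
E = 0.125 * 1024.0 * 9.81 * 6.0025
E = 7537.22 J/m^2

7537.22


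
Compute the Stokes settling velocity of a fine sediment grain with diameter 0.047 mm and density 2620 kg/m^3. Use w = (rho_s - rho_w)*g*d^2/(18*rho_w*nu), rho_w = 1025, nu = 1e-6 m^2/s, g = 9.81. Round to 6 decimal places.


w = (rho_s - rho_w) * g * d^2 / (18 * rho_w * nu)
d = 0.047 mm = 0.000047 m
rho_s - rho_w = 2620 - 1025 = 1595
Numerator = 1595 * 9.81 * (0.000047)^2 = 0.000034564113
Denominator = 18 * 1025 * 1e-6 = 0.018450
w = 0.001873 m/s

0.001873


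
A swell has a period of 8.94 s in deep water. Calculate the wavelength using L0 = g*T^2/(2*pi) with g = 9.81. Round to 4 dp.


L0 = g * T^2 / (2 * pi)
L0 = 9.81 * 8.94^2 / (2 * pi)
L0 = 9.81 * 79.9236 / 6.28319
L0 = 784.0505 / 6.28319
L0 = 124.7855 m

124.7855


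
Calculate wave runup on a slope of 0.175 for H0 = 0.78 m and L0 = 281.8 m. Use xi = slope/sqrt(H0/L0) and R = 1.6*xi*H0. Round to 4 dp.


xi = slope / sqrt(H0/L0)
H0/L0 = 0.78/281.8 = 0.002768
sqrt(0.002768) = 0.052611
xi = 0.175 / 0.052611 = 3.326299
R = 1.6 * xi * H0 = 1.6 * 3.326299 * 0.78
R = 4.1512 m

4.1512


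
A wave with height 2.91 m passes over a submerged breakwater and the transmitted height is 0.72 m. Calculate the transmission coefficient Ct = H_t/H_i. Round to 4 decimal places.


Ct = H_t / H_i
Ct = 0.72 / 2.91
Ct = 0.2474

0.2474


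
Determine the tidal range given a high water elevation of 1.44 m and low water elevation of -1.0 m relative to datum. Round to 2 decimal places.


Tidal range = High water - Low water
Tidal range = 1.44 - (-1.0)
Tidal range = 2.44 m

2.44


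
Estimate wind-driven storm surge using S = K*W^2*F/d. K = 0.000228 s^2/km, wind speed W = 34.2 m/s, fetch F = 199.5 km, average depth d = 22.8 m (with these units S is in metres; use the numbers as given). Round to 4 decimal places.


S = K * W^2 * F / d
W^2 = 34.2^2 = 1169.64
S = 0.000228 * 1169.64 * 199.5 / 22.8
Numerator = 0.000228 * 1169.64 * 199.5 = 53.202245
S = 53.202245 / 22.8 = 2.3334 m

2.3334


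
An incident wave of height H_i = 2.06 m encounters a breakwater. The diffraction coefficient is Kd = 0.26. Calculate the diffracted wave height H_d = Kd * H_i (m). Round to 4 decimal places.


H_d = Kd * H_i
H_d = 0.26 * 2.06
H_d = 0.5356 m

0.5356


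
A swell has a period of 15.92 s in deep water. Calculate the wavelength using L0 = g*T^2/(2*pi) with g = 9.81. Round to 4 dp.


L0 = g * T^2 / (2 * pi)
L0 = 9.81 * 15.92^2 / (2 * pi)
L0 = 9.81 * 253.4464 / 6.28319
L0 = 2486.3092 / 6.28319
L0 = 395.7084 m

395.7084


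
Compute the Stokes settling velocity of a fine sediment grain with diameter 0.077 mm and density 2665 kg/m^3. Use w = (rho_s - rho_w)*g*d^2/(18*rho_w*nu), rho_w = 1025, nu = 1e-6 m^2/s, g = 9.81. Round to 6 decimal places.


w = (rho_s - rho_w) * g * d^2 / (18 * rho_w * nu)
d = 0.077 mm = 0.000077 m
rho_s - rho_w = 2665 - 1025 = 1640
Numerator = 1640 * 9.81 * (0.000077)^2 = 0.000095388124
Denominator = 18 * 1025 * 1e-6 = 0.018450
w = 0.005170 m/s

0.005170


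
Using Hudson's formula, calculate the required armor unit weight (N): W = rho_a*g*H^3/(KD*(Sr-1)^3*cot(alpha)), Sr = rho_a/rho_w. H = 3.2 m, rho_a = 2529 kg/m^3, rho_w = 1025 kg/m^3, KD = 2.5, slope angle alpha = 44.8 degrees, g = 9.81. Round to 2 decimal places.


Sr = rho_a / rho_w = 2529 / 1025 = 2.467317
(Sr - 1) = 1.467317
(Sr - 1)^3 = 3.159162
cot(44.8) = 1 / tan(44.8) = 1 / 0.993043 = 1.007006
Numerator = 2529 * 9.81 * 3.2^3 = 812957.3683
Denominator = 2.5 * 3.159162 * 1.007006 = 7.953236
W = 812957.3683 / 7.953236
W = 102217.18 N

102217.18


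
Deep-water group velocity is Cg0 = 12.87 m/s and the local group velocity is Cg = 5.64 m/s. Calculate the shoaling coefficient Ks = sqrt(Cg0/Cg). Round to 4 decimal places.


Ks = sqrt(Cg0 / Cg)
Ks = sqrt(12.87 / 5.64)
Ks = sqrt(2.2819)
Ks = 1.5106

1.5106


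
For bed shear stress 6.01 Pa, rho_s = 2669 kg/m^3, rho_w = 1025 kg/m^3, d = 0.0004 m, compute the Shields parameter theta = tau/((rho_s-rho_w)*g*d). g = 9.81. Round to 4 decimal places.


theta = tau / ((rho_s - rho_w) * g * d)
rho_s - rho_w = 2669 - 1025 = 1644
Denominator = 1644 * 9.81 * 0.0004 = 6.451056
theta = 6.01 / 6.451056
theta = 0.9316

0.9316


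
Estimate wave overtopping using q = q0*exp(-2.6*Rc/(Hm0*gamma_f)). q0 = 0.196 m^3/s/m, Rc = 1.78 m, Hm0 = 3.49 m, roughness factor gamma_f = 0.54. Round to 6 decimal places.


q = q0 * exp(-2.6 * Rc / (Hm0 * gamma_f))
Exponent = -2.6 * 1.78 / (3.49 * 0.54)
= -2.6 * 1.78 / 1.8846
= -2.455694
exp(-2.455694) = 0.085804
q = 0.196 * 0.085804
q = 0.016818 m^3/s/m

0.016818


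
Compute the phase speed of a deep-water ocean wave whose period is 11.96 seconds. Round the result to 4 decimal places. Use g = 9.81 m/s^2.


We use the deep-water celerity formula:
C = g * T / (2 * pi)
C = 9.81 * 11.96 / (2 * 3.14159...)
C = 117.327600 / 6.283185
C = 18.6733 m/s

18.6733


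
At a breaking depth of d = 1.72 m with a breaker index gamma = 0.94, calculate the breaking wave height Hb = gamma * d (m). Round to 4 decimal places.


Hb = gamma * d
Hb = 0.94 * 1.72
Hb = 1.6168 m

1.6168


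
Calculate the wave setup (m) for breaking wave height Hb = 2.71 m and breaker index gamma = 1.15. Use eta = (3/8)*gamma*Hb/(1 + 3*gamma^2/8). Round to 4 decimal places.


eta = (3/8) * gamma * Hb / (1 + 3*gamma^2/8)
Numerator = (3/8) * 1.15 * 2.71 = 1.168687
Denominator = 1 + 3*1.15^2/8 = 1 + 0.495938 = 1.495938
eta = 1.168687 / 1.495938
eta = 0.7812 m

0.7812


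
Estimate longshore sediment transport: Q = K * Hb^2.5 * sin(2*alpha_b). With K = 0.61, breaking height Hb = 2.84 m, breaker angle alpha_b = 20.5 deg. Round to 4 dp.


Q = K * Hb^2.5 * sin(2 * alpha_b)
Hb^2.5 = 2.84^2.5 = 13.592391
sin(2 * 20.5) = sin(41.0) = 0.656059
Q = 0.61 * 13.592391 * 0.656059
Q = 5.4396 m^3/s

5.4396


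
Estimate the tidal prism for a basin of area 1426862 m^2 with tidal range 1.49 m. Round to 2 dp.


Tidal prism = Area * Tidal range
P = 1426862 * 1.49
P = 2126024.38 m^3

2126024.38


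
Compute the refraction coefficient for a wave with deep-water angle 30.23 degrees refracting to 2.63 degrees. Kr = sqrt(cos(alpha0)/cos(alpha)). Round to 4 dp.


Kr = sqrt(cos(alpha0) / cos(alpha))
cos(30.23) = 0.864011
cos(2.63) = 0.998947
Kr = sqrt(0.864011 / 0.998947)
Kr = sqrt(0.864922)
Kr = 0.9300

0.9300


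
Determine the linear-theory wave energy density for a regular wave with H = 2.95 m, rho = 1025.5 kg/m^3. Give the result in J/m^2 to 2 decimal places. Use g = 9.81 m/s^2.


E = (1/8) * rho * g * H^2
E = (1/8) * 1025.5 * 9.81 * 2.95^2
E = 0.125 * 1025.5 * 9.81 * 8.7025
E = 10943.56 J/m^2

10943.56


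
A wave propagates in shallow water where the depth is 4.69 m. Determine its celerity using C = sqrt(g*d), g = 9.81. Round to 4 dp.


Using the shallow-water approximation:
C = sqrt(g * d) = sqrt(9.81 * 4.69)
C = sqrt(46.0089)
C = 6.7830 m/s

6.7830


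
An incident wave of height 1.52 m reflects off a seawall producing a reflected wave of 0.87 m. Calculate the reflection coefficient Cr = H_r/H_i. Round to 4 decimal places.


Cr = H_r / H_i
Cr = 0.87 / 1.52
Cr = 0.5724

0.5724


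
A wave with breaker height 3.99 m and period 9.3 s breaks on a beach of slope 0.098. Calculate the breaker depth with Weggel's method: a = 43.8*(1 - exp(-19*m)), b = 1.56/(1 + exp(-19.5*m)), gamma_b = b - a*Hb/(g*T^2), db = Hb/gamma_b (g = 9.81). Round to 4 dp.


a = 43.8 * (1 - exp(-19 * m))
exp(-19 * 0.098) = exp(-1.8620) = 0.155362
a = 43.8 * (1 - 0.155362) = 36.995162
b = 1.56 / (1 + exp(-19.5 * m))
exp(-19.5 * 0.098) = exp(-1.9110) = 0.147932
b = 1.56 / (1 + 0.147932) = 1.358965
Hb / (g * T^2) = 3.99 / (9.81 * 9.3^2) = 3.99 / 848.4669 = 0.00470260
gamma_b = b - a * Hb/(g*T^2) = 1.358965 - 36.995162 * 0.00470260 = 1.184992
db = Hb / gamma_b = 3.99 / 1.184992
db = 3.3671 m

3.3671


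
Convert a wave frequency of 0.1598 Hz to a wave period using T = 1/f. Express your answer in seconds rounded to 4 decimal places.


T = 1 / f
T = 1 / 0.1598
T = 6.2578 s

6.2578


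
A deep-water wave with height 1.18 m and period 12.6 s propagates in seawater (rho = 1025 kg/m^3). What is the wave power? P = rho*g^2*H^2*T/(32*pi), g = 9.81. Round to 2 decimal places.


P = rho * g^2 * H^2 * T / (32 * pi)
P = 1025 * 9.81^2 * 1.18^2 * 12.6 / (32 * pi)
P = 1025 * 96.2361 * 1.3924 * 12.6 / 100.53096
P = 17214.59 W/m

17214.59


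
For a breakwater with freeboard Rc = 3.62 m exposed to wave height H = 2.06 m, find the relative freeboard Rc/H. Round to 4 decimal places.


Relative freeboard = Rc / H
= 3.62 / 2.06
= 1.7573

1.7573


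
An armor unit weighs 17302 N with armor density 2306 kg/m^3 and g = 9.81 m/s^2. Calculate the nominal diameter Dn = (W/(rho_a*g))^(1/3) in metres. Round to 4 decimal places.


V = W / (rho_a * g)
V = 17302 / (2306 * 9.81)
V = 17302 / 22621.86
V = 0.764835 m^3
Dn = V^(1/3) = 0.764835^(1/3)
Dn = 0.9145 m

0.9145


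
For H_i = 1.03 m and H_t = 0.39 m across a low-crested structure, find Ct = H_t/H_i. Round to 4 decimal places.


Ct = H_t / H_i
Ct = 0.39 / 1.03
Ct = 0.3786

0.3786


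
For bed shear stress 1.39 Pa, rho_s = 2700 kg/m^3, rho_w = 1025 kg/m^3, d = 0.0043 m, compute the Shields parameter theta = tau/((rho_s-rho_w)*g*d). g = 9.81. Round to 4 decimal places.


theta = tau / ((rho_s - rho_w) * g * d)
rho_s - rho_w = 2700 - 1025 = 1675
Denominator = 1675 * 9.81 * 0.0043 = 70.656525
theta = 1.39 / 70.656525
theta = 0.0197

0.0197


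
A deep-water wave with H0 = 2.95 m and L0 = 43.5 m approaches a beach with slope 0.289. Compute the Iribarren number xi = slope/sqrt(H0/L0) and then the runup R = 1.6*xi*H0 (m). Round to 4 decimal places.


xi = slope / sqrt(H0/L0)
H0/L0 = 2.95/43.5 = 0.067816
sqrt(0.067816) = 0.260415
xi = 0.289 / 0.260415 = 1.109766
R = 1.6 * xi * H0 = 1.6 * 1.109766 * 2.95
R = 5.2381 m

5.2381


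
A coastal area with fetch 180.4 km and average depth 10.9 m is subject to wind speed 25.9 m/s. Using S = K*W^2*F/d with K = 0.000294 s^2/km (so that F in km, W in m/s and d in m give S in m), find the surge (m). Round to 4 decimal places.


S = K * W^2 * F / d
W^2 = 25.9^2 = 670.81
S = 0.000294 * 670.81 * 180.4 / 10.9
Numerator = 0.000294 * 670.81 * 180.4 = 35.578152
S = 35.578152 / 10.9 = 3.2641 m

3.2641


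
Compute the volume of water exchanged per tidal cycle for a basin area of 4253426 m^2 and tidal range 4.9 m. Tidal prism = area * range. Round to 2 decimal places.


Tidal prism = Area * Tidal range
P = 4253426 * 4.9
P = 20841787.40 m^3

20841787.40


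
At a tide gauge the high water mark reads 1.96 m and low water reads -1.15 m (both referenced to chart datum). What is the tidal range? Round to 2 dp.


Tidal range = High water - Low water
Tidal range = 1.96 - (-1.15)
Tidal range = 3.11 m

3.11


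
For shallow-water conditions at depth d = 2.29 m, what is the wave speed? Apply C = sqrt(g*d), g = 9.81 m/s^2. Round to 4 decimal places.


Using the shallow-water approximation:
C = sqrt(g * d) = sqrt(9.81 * 2.29)
C = sqrt(22.4649)
C = 4.7397 m/s

4.7397


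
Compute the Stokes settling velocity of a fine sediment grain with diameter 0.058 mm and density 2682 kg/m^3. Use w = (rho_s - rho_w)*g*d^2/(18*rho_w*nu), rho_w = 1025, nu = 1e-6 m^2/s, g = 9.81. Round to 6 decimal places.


w = (rho_s - rho_w) * g * d^2 / (18 * rho_w * nu)
d = 0.058 mm = 0.000058 m
rho_s - rho_w = 2682 - 1025 = 1657
Numerator = 1657 * 9.81 * (0.000058)^2 = 0.000054682392
Denominator = 18 * 1025 * 1e-6 = 0.018450
w = 0.002964 m/s

0.002964


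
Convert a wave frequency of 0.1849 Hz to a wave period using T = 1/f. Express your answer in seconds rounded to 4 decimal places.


T = 1 / f
T = 1 / 0.1849
T = 5.4083 s

5.4083


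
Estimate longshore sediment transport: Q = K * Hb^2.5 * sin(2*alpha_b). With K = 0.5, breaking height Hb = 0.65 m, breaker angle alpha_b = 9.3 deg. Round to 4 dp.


Q = K * Hb^2.5 * sin(2 * alpha_b)
Hb^2.5 = 0.65^2.5 = 0.340630
sin(2 * 9.3) = sin(18.6) = 0.318959
Q = 0.5 * 0.340630 * 0.318959
Q = 0.0543 m^3/s

0.0543


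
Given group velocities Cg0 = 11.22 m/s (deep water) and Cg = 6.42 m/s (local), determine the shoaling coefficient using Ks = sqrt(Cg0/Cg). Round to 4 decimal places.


Ks = sqrt(Cg0 / Cg)
Ks = sqrt(11.22 / 6.42)
Ks = sqrt(1.7477)
Ks = 1.3220

1.3220


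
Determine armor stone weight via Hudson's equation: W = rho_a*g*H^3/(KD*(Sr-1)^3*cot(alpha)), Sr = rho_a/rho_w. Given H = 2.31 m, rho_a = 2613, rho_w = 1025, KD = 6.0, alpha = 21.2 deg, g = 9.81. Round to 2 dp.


Sr = rho_a / rho_w = 2613 / 1025 = 2.549268
(Sr - 1) = 1.549268
(Sr - 1)^3 = 3.718604
cot(21.2) = 1 / tan(21.2) = 1 / 0.387874 = 2.578154
Numerator = 2613 * 9.81 * 2.31^3 = 315968.9135
Denominator = 6.0 * 3.718604 * 2.578154 = 57.522796
W = 315968.9135 / 57.522796
W = 5492.93 N

5492.93


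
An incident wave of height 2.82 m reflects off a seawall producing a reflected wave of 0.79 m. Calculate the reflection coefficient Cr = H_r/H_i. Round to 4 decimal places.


Cr = H_r / H_i
Cr = 0.79 / 2.82
Cr = 0.2801

0.2801


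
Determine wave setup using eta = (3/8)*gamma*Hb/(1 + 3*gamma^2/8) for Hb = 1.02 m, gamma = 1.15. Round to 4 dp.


eta = (3/8) * gamma * Hb / (1 + 3*gamma^2/8)
Numerator = (3/8) * 1.15 * 1.02 = 0.439875
Denominator = 1 + 3*1.15^2/8 = 1 + 0.495938 = 1.495938
eta = 0.439875 / 1.495938
eta = 0.2940 m

0.2940


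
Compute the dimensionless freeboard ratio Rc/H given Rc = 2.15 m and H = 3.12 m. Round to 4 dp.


Relative freeboard = Rc / H
= 2.15 / 3.12
= 0.6891

0.6891


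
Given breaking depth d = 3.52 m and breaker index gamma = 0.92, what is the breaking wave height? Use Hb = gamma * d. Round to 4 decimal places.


Hb = gamma * d
Hb = 0.92 * 3.52
Hb = 3.2384 m

3.2384


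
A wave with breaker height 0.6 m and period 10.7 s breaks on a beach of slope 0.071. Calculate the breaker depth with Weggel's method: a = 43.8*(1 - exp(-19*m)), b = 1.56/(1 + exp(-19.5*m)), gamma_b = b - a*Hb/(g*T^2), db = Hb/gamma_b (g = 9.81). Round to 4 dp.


a = 43.8 * (1 - exp(-19 * m))
exp(-19 * 0.071) = exp(-1.3490) = 0.259500
a = 43.8 * (1 - 0.259500) = 32.433916
b = 1.56 / (1 + exp(-19.5 * m))
exp(-19.5 * 0.071) = exp(-1.3845) = 0.250449
b = 1.56 / (1 + 0.250449) = 1.247552
Hb / (g * T^2) = 0.6 / (9.81 * 10.7^2) = 0.6 / 1123.1469 = 0.00053421
gamma_b = b - a * Hb/(g*T^2) = 1.247552 - 32.433916 * 0.00053421 = 1.230225
db = Hb / gamma_b = 0.6 / 1.230225
db = 0.4877 m

0.4877


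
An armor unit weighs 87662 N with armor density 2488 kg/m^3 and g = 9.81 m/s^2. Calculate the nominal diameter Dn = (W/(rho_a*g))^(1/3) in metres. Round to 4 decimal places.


V = W / (rho_a * g)
V = 87662 / (2488 * 9.81)
V = 87662 / 24407.28
V = 3.591633 m^3
Dn = V^(1/3) = 3.591633^(1/3)
Dn = 1.5314 m

1.5314


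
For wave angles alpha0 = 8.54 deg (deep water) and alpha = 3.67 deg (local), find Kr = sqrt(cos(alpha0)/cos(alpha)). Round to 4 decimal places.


Kr = sqrt(cos(alpha0) / cos(alpha))
cos(8.54) = 0.988912
cos(3.67) = 0.997949
Kr = sqrt(0.988912 / 0.997949)
Kr = sqrt(0.990945)
Kr = 0.9955

0.9955


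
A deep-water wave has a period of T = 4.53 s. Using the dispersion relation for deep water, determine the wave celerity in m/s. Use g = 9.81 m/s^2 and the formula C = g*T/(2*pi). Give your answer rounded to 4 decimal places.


We use the deep-water celerity formula:
C = g * T / (2 * pi)
C = 9.81 * 4.53 / (2 * 3.14159...)
C = 44.439300 / 6.283185
C = 7.0727 m/s

7.0727


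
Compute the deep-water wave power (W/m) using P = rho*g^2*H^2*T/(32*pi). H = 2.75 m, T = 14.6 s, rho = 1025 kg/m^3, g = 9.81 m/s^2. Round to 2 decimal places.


P = rho * g^2 * H^2 * T / (32 * pi)
P = 1025 * 9.81^2 * 2.75^2 * 14.6 / (32 * pi)
P = 1025 * 96.2361 * 7.5625 * 14.6 / 100.53096
P = 108337.86 W/m

108337.86


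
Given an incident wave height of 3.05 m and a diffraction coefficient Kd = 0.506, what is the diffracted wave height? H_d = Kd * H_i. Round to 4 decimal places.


H_d = Kd * H_i
H_d = 0.506 * 3.05
H_d = 1.5433 m

1.5433


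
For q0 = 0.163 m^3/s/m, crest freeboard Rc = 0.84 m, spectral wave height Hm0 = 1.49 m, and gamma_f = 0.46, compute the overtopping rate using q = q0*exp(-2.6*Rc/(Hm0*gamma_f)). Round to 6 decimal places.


q = q0 * exp(-2.6 * Rc / (Hm0 * gamma_f))
Exponent = -2.6 * 0.84 / (1.49 * 0.46)
= -2.6 * 0.84 / 0.6854
= -3.186460
exp(-3.186460) = 0.041318
q = 0.163 * 0.041318
q = 0.006735 m^3/s/m

0.006735


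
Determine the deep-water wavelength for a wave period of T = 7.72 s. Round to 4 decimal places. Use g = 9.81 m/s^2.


L0 = g * T^2 / (2 * pi)
L0 = 9.81 * 7.72^2 / (2 * pi)
L0 = 9.81 * 59.5984 / 6.28319
L0 = 584.6603 / 6.28319
L0 = 93.0516 m

93.0516


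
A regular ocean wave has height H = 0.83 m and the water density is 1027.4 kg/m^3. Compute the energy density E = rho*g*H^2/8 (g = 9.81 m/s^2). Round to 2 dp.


E = (1/8) * rho * g * H^2
E = (1/8) * 1027.4 * 9.81 * 0.83^2
E = 0.125 * 1027.4 * 9.81 * 0.6889
E = 867.91 J/m^2

867.91


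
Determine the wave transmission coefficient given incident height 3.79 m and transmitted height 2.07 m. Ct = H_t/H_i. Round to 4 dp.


Ct = H_t / H_i
Ct = 2.07 / 3.79
Ct = 0.5462

0.5462


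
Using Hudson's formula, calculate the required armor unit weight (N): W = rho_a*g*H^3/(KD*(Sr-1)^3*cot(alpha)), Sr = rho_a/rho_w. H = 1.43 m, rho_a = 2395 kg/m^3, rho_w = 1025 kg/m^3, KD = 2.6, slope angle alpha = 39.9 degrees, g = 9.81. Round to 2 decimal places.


Sr = rho_a / rho_w = 2395 / 1025 = 2.336585
(Sr - 1) = 1.336585
(Sr - 1)^3 = 2.387757
cot(39.9) = 1 / tan(39.9) = 1 / 0.836130 = 1.195987
Numerator = 2395 * 9.81 * 1.43^3 = 68704.0973
Denominator = 2.6 * 2.387757 * 1.195987 = 7.424885
W = 68704.0973 / 7.424885
W = 9253.22 N

9253.22


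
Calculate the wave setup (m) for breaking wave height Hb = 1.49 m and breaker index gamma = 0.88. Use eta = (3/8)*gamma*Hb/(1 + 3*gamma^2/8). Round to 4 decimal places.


eta = (3/8) * gamma * Hb / (1 + 3*gamma^2/8)
Numerator = (3/8) * 0.88 * 1.49 = 0.491700
Denominator = 1 + 3*0.88^2/8 = 1 + 0.290400 = 1.290400
eta = 0.491700 / 1.290400
eta = 0.3810 m

0.3810


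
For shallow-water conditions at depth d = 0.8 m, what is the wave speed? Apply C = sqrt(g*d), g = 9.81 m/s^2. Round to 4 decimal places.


Using the shallow-water approximation:
C = sqrt(g * d) = sqrt(9.81 * 0.8)
C = sqrt(7.8480)
C = 2.8014 m/s

2.8014


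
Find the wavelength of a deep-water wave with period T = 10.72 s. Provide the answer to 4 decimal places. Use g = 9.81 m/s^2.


L0 = g * T^2 / (2 * pi)
L0 = 9.81 * 10.72^2 / (2 * pi)
L0 = 9.81 * 114.9184 / 6.28319
L0 = 1127.3495 / 6.28319
L0 = 179.4232 m

179.4232


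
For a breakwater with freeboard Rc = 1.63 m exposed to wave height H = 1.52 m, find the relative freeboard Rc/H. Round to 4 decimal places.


Relative freeboard = Rc / H
= 1.63 / 1.52
= 1.0724

1.0724


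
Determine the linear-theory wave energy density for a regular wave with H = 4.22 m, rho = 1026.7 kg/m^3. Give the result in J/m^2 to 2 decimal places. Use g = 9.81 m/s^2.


E = (1/8) * rho * g * H^2
E = (1/8) * 1026.7 * 9.81 * 4.22^2
E = 0.125 * 1026.7 * 9.81 * 17.8084
E = 22420.61 J/m^2

22420.61


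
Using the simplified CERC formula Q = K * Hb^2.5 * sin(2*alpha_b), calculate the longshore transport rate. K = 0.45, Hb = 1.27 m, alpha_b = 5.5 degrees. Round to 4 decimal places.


Q = K * Hb^2.5 * sin(2 * alpha_b)
Hb^2.5 = 1.27^2.5 = 1.817646
sin(2 * 5.5) = sin(11.0) = 0.190809
Q = 0.45 * 1.817646 * 0.190809
Q = 0.1561 m^3/s

0.1561


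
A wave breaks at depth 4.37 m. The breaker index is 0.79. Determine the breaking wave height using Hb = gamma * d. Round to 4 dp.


Hb = gamma * d
Hb = 0.79 * 4.37
Hb = 3.4523 m

3.4523


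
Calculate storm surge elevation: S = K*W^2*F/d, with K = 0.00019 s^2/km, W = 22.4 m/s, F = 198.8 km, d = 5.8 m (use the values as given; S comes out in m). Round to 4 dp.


S = K * W^2 * F / d
W^2 = 22.4^2 = 501.76
S = 0.00019 * 501.76 * 198.8 / 5.8
Numerator = 0.00019 * 501.76 * 198.8 = 18.952479
S = 18.952479 / 5.8 = 3.2677 m

3.2677


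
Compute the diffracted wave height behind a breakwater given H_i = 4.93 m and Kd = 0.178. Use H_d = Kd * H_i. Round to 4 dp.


H_d = Kd * H_i
H_d = 0.178 * 4.93
H_d = 0.8775 m

0.8775


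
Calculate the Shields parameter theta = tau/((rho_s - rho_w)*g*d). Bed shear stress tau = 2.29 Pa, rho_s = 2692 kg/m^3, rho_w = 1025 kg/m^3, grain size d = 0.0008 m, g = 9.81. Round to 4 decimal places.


theta = tau / ((rho_s - rho_w) * g * d)
rho_s - rho_w = 2692 - 1025 = 1667
Denominator = 1667 * 9.81 * 0.0008 = 13.082616
theta = 2.29 / 13.082616
theta = 0.1750

0.1750


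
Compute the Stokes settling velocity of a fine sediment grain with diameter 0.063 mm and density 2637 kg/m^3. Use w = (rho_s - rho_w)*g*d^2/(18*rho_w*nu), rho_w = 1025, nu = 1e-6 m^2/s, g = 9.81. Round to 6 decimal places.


w = (rho_s - rho_w) * g * d^2 / (18 * rho_w * nu)
d = 0.063 mm = 0.000063 m
rho_s - rho_w = 2637 - 1025 = 1612
Numerator = 1612 * 9.81 * (0.000063)^2 = 0.000062764655
Denominator = 18 * 1025 * 1e-6 = 0.018450
w = 0.003402 m/s

0.003402


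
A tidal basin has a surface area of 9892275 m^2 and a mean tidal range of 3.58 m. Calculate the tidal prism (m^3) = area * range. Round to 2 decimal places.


Tidal prism = Area * Tidal range
P = 9892275 * 3.58
P = 35414344.50 m^3

35414344.50


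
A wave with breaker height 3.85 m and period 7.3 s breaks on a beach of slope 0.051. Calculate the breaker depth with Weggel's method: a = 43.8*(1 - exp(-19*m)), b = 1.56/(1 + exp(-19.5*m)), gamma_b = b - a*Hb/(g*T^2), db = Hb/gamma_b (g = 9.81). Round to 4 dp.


a = 43.8 * (1 - exp(-19 * m))
exp(-19 * 0.051) = exp(-0.9690) = 0.379462
a = 43.8 * (1 - 0.379462) = 27.179551
b = 1.56 / (1 + exp(-19.5 * m))
exp(-19.5 * 0.051) = exp(-0.9945) = 0.369908
b = 1.56 / (1 + 0.369908) = 1.138762
Hb / (g * T^2) = 3.85 / (9.81 * 7.3^2) = 3.85 / 522.7749 = 0.00736455
gamma_b = b - a * Hb/(g*T^2) = 1.138762 - 27.179551 * 0.00736455 = 0.938597
db = Hb / gamma_b = 3.85 / 0.938597
db = 4.1019 m

4.1019


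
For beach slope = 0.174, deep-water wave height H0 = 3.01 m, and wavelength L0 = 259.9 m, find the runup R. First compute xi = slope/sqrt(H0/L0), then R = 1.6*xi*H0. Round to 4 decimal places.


xi = slope / sqrt(H0/L0)
H0/L0 = 3.01/259.9 = 0.011581
sqrt(0.011581) = 0.107617
xi = 0.174 / 0.107617 = 1.616848
R = 1.6 * xi * H0 = 1.6 * 1.616848 * 3.01
R = 7.7867 m

7.7867


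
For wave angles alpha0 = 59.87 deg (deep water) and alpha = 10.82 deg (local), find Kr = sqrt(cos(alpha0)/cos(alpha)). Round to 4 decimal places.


Kr = sqrt(cos(alpha0) / cos(alpha))
cos(59.87) = 0.501964
cos(10.82) = 0.982222
Kr = sqrt(0.501964 / 0.982222)
Kr = sqrt(0.511049)
Kr = 0.7149

0.7149


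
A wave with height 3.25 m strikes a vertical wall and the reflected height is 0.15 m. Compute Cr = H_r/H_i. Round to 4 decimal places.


Cr = H_r / H_i
Cr = 0.15 / 3.25
Cr = 0.0462

0.0462


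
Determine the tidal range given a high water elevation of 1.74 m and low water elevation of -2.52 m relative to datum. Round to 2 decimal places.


Tidal range = High water - Low water
Tidal range = 1.74 - (-2.52)
Tidal range = 4.26 m

4.26


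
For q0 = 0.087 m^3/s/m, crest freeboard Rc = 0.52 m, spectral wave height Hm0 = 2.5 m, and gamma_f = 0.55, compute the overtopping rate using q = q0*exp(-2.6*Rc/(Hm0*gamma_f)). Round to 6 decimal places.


q = q0 * exp(-2.6 * Rc / (Hm0 * gamma_f))
Exponent = -2.6 * 0.52 / (2.5 * 0.55)
= -2.6 * 0.52 / 1.3750
= -0.983273
exp(-0.983273) = 0.374085
q = 0.087 * 0.374085
q = 0.032545 m^3/s/m

0.032545


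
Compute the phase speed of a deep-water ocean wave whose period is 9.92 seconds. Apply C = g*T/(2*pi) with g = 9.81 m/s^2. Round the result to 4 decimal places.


We use the deep-water celerity formula:
C = g * T / (2 * pi)
C = 9.81 * 9.92 / (2 * 3.14159...)
C = 97.315200 / 6.283185
C = 15.4882 m/s

15.4882


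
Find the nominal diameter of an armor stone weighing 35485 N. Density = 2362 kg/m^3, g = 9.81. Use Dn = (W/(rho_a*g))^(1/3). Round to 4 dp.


V = W / (rho_a * g)
V = 35485 / (2362 * 9.81)
V = 35485 / 23171.22
V = 1.531426 m^3
Dn = V^(1/3) = 1.531426^(1/3)
Dn = 1.1527 m

1.1527
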